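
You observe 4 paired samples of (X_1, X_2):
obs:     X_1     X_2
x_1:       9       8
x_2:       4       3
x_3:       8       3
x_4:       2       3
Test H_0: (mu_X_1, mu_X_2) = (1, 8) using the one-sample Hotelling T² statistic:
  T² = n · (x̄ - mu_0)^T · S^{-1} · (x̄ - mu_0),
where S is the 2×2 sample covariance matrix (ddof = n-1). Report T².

Step 1 — sample mean vector:
  mean(X_1) = (9 + 4 + 8 + 2) / 4 = 23/4 = 5.75
  mean(X_2) = (8 + 3 + 3 + 3) / 4 = 17/4 = 4.25
  x̄ = (5.75, 4.25),  deviation x̄ - mu_0 = (5.75, 4.25) - (1, 8) = (4.75, -3.75).

Step 2 — sample covariance matrix, S[i,j] = (1/(n-1)) · Σ_k (x_{k,i} - mean_i) · (x_{k,j} - mean_j), divisor n-1 = 3:
  S[X_1,X_1] = ((3.25)·(3.25) + (-1.75)·(-1.75) + (2.25)·(2.25) + (-3.75)·(-3.75)) / 3 = 32.75/3 = 10.9167
  S[X_1,X_2] = ((3.25)·(3.75) + (-1.75)·(-1.25) + (2.25)·(-1.25) + (-3.75)·(-1.25)) / 3 = 16.25/3 = 5.4167
  S[X_2,X_2] = ((3.75)·(3.75) + (-1.25)·(-1.25) + (-1.25)·(-1.25) + (-1.25)·(-1.25)) / 3 = 18.75/3 = 6.25
  S = [[10.9167, 5.4167],
 [5.4167, 6.25]].

Step 3 — invert S. det(S) = 10.9167·6.25 - (5.4167)² = 38.8889.
  S^{-1} = (1/det) · [[d, -b], [-b, a]] = [[0.1607, -0.1393],
 [-0.1393, 0.2807]].

Step 4 — quadratic form (x̄ - mu_0)^T · S^{-1} · (x̄ - mu_0):
  S^{-1} · (x̄ - mu_0) = (1.2857, -1.7143),
  (x̄ - mu_0)^T · [...] = (4.75)·(1.2857) + (-3.75)·(-1.7143) = 12.5357.

Step 5 — scale by n: T² = 4 · 12.5357 = 50.1429.

T² ≈ 50.1429


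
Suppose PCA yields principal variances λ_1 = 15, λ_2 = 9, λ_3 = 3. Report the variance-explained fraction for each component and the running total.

Step 1 — total variance = trace(Sigma) = Σ λ_i = 15 + 9 + 3 = 27.

Step 2 — fraction explained by component i = λ_i / Σ λ:
  PC1: 15/27 = 0.5556
  PC2: 9/27 = 0.3333
  PC3: 3/27 = 0.1111

Step 3 — cumulative fraction after k components = (λ_1 + ... + λ_k) / Σ λ:
  k = 1: 15/27 = 0.5556
  k = 2: (15 + 9)/27 = 24/27 = 0.8889
  k = 3: (15 + 9 + 3)/27 = 27/27 = 1

Summary (fraction, with percent):

explained: PC1 0.5556 (55.56%), PC2 0.3333 (33.33%), PC3 0.1111 (11.11%);  cumulative: 0.5556, 0.8889, 1


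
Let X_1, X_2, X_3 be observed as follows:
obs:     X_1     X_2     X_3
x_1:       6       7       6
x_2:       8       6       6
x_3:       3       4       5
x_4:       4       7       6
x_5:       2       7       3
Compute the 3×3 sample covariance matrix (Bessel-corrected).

Step 1 — column means:
  mean(X_1) = (6 + 8 + 3 + 4 + 2) / 5 = 23/5 = 4.6
  mean(X_2) = (7 + 6 + 4 + 7 + 7) / 5 = 31/5 = 6.2
  mean(X_3) = (6 + 6 + 5 + 6 + 3) / 5 = 26/5 = 5.2

Step 2 — sample covariance S[i,j] = (1/(n-1)) · Σ_k (x_{k,i} - mean_i) · (x_{k,j} - mean_j), with n-1 = 4.
  S[X_1,X_1] = ((1.4)·(1.4) + (3.4)·(3.4) + (-1.6)·(-1.6) + (-0.6)·(-0.6) + (-2.6)·(-2.6)) / 4 = 23.2/4 = 5.8
  S[X_1,X_2] = ((1.4)·(0.8) + (3.4)·(-0.2) + (-1.6)·(-2.2) + (-0.6)·(0.8) + (-2.6)·(0.8)) / 4 = 1.4/4 = 0.35
  S[X_1,X_3] = ((1.4)·(0.8) + (3.4)·(0.8) + (-1.6)·(-0.2) + (-0.6)·(0.8) + (-2.6)·(-2.2)) / 4 = 9.4/4 = 2.35
  S[X_2,X_2] = ((0.8)·(0.8) + (-0.2)·(-0.2) + (-2.2)·(-2.2) + (0.8)·(0.8) + (0.8)·(0.8)) / 4 = 6.8/4 = 1.7
  S[X_2,X_3] = ((0.8)·(0.8) + (-0.2)·(0.8) + (-2.2)·(-0.2) + (0.8)·(0.8) + (0.8)·(-2.2)) / 4 = -0.2/4 = -0.05
  S[X_3,X_3] = ((0.8)·(0.8) + (0.8)·(0.8) + (-0.2)·(-0.2) + (0.8)·(0.8) + (-2.2)·(-2.2)) / 4 = 6.8/4 = 1.7

S is symmetric (S[j,i] = S[i,j]). Assembling:

S = [[5.8, 0.35, 2.35],
 [0.35, 1.7, -0.05],
 [2.35, -0.05, 1.7]]


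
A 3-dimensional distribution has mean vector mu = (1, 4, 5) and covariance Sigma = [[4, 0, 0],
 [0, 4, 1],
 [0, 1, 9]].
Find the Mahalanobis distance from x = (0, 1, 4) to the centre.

Step 1 — centre the observation: (x - mu) = (-1, -3, -1).

Step 2 — invert Sigma (cofactor / det for 3×3, or solve directly):
  Sigma^{-1} = [[0.25, 0, 0],
 [0, 0.2571, -0.0286],
 [0, -0.0286, 0.1143]].

Step 3 — form the quadratic (x - mu)^T · Sigma^{-1} · (x - mu):
  Sigma^{-1} · (x - mu) = (-0.25, -0.7429, -0.0286).
  (x - mu)^T · [Sigma^{-1} · (x - mu)] = (-1)·(-0.25) + (-3)·(-0.7429) + (-1)·(-0.0286) = 2.5071.

Step 4 — take square root: d = √(2.5071) ≈ 1.5834.

d(x, mu) = √(2.5071) ≈ 1.5834


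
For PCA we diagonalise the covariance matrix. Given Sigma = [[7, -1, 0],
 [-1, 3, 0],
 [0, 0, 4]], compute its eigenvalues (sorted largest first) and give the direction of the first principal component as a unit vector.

Step 1 — characteristic polynomial p(λ) = det(λI - Sigma) = λ³ - tr·λ² + c_1·λ - det, where tr = trace, c_1 = sum of the principal 2×2 minors, det = det(Sigma):
  tr = 7 + 3 + 4 = 14,
  c_1 = (7·3 - (-1)²) + (7·4 - (0)²) + (3·4 - (0)²) = 20 + 28 + 12 = 60,
  det = 7·(3·4 - (0)²) - (-1)·((-1)·4 - (0)·(0)) + (0)·((-1)·(0) - 3·(0)) = 7·(12) - (-1)·(-4) + (0)·(0) = 80.
  So p(λ) = λ³ - 14λ² + 60λ - 80.
Step 2 — look for an integer root (rational root theorem: any rational root is an integer divisor of 80). Testing λ = 4:
  p(4) = 64 - 224 + 240 - 80 = 0  ✓
  Dividing out (λ - 4): p(λ) = (λ - 4)(λ² - 10λ + 20).
Step 3 — remaining eigenvalues from the quadratic λ² - 10λ + 20 = 0:
  Δ = 10² - 4·20 = 100 - 80 = 20,  λ = (10 ± √20)/2 = (10 ± 4.4721)/2 ≈ 7.2361 or 2.7639.
  Sorted: λ_1 = 7.2361,  λ_2 = 4,  λ_3 = 2.7639  (check: sum = 14 = tr ✓).

Step 4 — unit eigenvector for λ_1 ≈ 7.2361: v spans the null space of (Sigma - λ_1 I), whose rows are
  r_1 = (-0.2361, -1, 0),  r_2 = (-1, -4.2361, 0),  r_3 = (0, 0, -3.2361).
  v is orthogonal to every row, so take v ∝ r_1 × r_3 = ((-1)·(-3.2361) - (0)·(0), (0)·(0) - (-0.2361)·(-3.2361), (-0.2361)·(0) - (-1)·(0)) ≈ (3.2361, -0.7639, 0).
  Let u = (3.2361, -0.7639, 0).
  ||u|| = √((3.2361)² + (-0.7639)² + (0)²) = √(11.0557) ≈ 3.325,  v_1 = u/||u|| ≈ (0.9732, -0.2298, 0) (||v_1|| = 1).

λ_1 = 7.2361,  λ_2 = 4,  λ_3 = 2.7639;  v_1 ≈ (0.9732, -0.2298, 0)


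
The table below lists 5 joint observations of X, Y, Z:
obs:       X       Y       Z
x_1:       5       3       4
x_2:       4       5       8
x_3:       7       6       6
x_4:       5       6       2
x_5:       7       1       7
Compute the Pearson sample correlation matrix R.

Step 1 — column means:
  mean(X) = (5 + 4 + 7 + 5 + 7) / 5 = 28/5 = 5.6
  mean(Y) = (3 + 5 + 6 + 6 + 1) / 5 = 21/5 = 4.2
  mean(Z) = (4 + 8 + 6 + 2 + 7) / 5 = 27/5 = 5.4

Step 2 — sample variances and covariances s[i,j] = (1/(n-1)) · Σ_k (x_{k,i} - mean_i) · (x_{k,j} - mean_j), with n-1 = 4:
  s[X,X] = ((-0.6)·(-0.6) + (-1.6)·(-1.6) + (1.4)·(1.4) + (-0.6)·(-0.6) + (1.4)·(1.4)) / 4 = 7.2/4 = 1.8
  s[X,Y] = ((-0.6)·(-1.2) + (-1.6)·(0.8) + (1.4)·(1.8) + (-0.6)·(1.8) + (1.4)·(-3.2)) / 4 = -3.6/4 = -0.9
  s[X,Z] = ((-0.6)·(-1.4) + (-1.6)·(2.6) + (1.4)·(0.6) + (-0.6)·(-3.4) + (1.4)·(1.6)) / 4 = 1.8/4 = 0.45
  s[Y,Y] = ((-1.2)·(-1.2) + (0.8)·(0.8) + (1.8)·(1.8) + (1.8)·(1.8) + (-3.2)·(-3.2)) / 4 = 18.8/4 = 4.7
  s[Y,Z] = ((-1.2)·(-1.4) + (0.8)·(2.6) + (1.8)·(0.6) + (1.8)·(-3.4) + (-3.2)·(1.6)) / 4 = -6.4/4 = -1.6
  s[Z,Z] = ((-1.4)·(-1.4) + (2.6)·(2.6) + (0.6)·(0.6) + (-3.4)·(-3.4) + (1.6)·(1.6)) / 4 = 23.2/4 = 5.8
  Sample standard deviations s_i = √(s[i,i]):
  s(X) = √(1.8) = 1.3416
  s(Y) = √(4.7) = 2.1679
  s(Z) = √(5.8) = 2.4083

Step 3 — r_{ij} = s_{ij} / (s_i · s_j):
  r[X,X] = 1 (diagonal).
  r[X,Y] = -0.9 / (1.3416 · 2.1679) = -0.9 / 2.9086 = -0.3094
  r[X,Z] = 0.45 / (1.3416 · 2.4083) = 0.45 / 3.2311 = 0.1393
  r[Y,Y] = 1 (diagonal).
  r[Y,Z] = -1.6 / (2.1679 · 2.4083) = -1.6 / 5.2211 = -0.3064
  r[Z,Z] = 1 (diagonal).

R is symmetric with unit diagonal. Assembling:

R = [[1, -0.3094, 0.1393],
 [-0.3094, 1, -0.3064],
 [0.1393, -0.3064, 1]]


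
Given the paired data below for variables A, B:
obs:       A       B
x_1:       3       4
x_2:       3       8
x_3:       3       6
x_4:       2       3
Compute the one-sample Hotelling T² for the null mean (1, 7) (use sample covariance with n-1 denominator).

Step 1 — sample mean vector:
  mean(A) = (3 + 3 + 3 + 2) / 4 = 11/4 = 2.75
  mean(B) = (4 + 8 + 6 + 3) / 4 = 21/4 = 5.25
  x̄ = (2.75, 5.25),  deviation x̄ - mu_0 = (2.75, 5.25) - (1, 7) = (1.75, -1.75).

Step 2 — sample covariance matrix, S[i,j] = (1/(n-1)) · Σ_k (x_{k,i} - mean_i) · (x_{k,j} - mean_j), divisor n-1 = 3:
  S[A,A] = ((0.25)·(0.25) + (0.25)·(0.25) + (0.25)·(0.25) + (-0.75)·(-0.75)) / 3 = 0.75/3 = 0.25
  S[A,B] = ((0.25)·(-1.25) + (0.25)·(2.75) + (0.25)·(0.75) + (-0.75)·(-2.25)) / 3 = 2.25/3 = 0.75
  S[B,B] = ((-1.25)·(-1.25) + (2.75)·(2.75) + (0.75)·(0.75) + (-2.25)·(-2.25)) / 3 = 14.75/3 = 4.9167
  S = [[0.25, 0.75],
 [0.75, 4.9167]].

Step 3 — invert S. det(S) = 0.25·4.9167 - (0.75)² = 0.6667.
  S^{-1} = (1/det) · [[d, -b], [-b, a]] = [[7.375, -1.125],
 [-1.125, 0.375]].

Step 4 — quadratic form (x̄ - mu_0)^T · S^{-1} · (x̄ - mu_0):
  S^{-1} · (x̄ - mu_0) = (14.875, -2.625),
  (x̄ - mu_0)^T · [...] = (1.75)·(14.875) + (-1.75)·(-2.625) = 30.625.

Step 5 — scale by n: T² = 4 · 30.625 = 122.5.

T² ≈ 122.5


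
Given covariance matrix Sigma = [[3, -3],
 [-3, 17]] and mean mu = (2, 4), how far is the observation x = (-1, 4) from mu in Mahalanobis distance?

Step 1 — centre the observation: (x - mu) = (-3, 0).

Step 2 — invert Sigma. det(Sigma) = 3·17 - (-3)² = 42.
  Sigma^{-1} = (1/det) · [[d, -b], [-b, a]] = [[0.4048, 0.0714],
 [0.0714, 0.0714]].

Step 3 — form the quadratic (x - mu)^T · Sigma^{-1} · (x - mu):
  Sigma^{-1} · (x - mu) = (-1.2143, -0.2143).
  (x - mu)^T · [Sigma^{-1} · (x - mu)] = (-3)·(-1.2143) + (0)·(-0.2143) = 3.6429.

Step 4 — take square root: d = √(3.6429) ≈ 1.9086.

d(x, mu) = √(3.6429) ≈ 1.9086


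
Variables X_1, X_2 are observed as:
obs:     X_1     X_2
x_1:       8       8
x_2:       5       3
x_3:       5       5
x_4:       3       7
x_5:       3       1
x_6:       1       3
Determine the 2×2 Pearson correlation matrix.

Step 1 — column means:
  mean(X_1) = (8 + 5 + 5 + 3 + 3 + 1) / 6 = 25/6 = 4.1667
  mean(X_2) = (8 + 3 + 5 + 7 + 1 + 3) / 6 = 27/6 = 4.5

Step 2 — sample variances and covariances s[i,j] = (1/(n-1)) · Σ_k (x_{k,i} - mean_i) · (x_{k,j} - mean_j), with n-1 = 5:
  s[X_1,X_1] = ((3.8333)·(3.8333) + (0.8333)·(0.8333) + (0.8333)·(0.8333) + (-1.1667)·(-1.1667) + (-1.1667)·(-1.1667) + (-3.1667)·(-3.1667)) / 5 = 28.8333/5 = 5.7667
  s[X_1,X_2] = ((3.8333)·(3.5) + (0.8333)·(-1.5) + (0.8333)·(0.5) + (-1.1667)·(2.5) + (-1.1667)·(-3.5) + (-3.1667)·(-1.5)) / 5 = 18.5/5 = 3.7
  s[X_2,X_2] = ((3.5)·(3.5) + (-1.5)·(-1.5) + (0.5)·(0.5) + (2.5)·(2.5) + (-3.5)·(-3.5) + (-1.5)·(-1.5)) / 5 = 35.5/5 = 7.1
  Sample standard deviations s_i = √(s[i,i]):
  s(X_1) = √(5.7667) = 2.4014
  s(X_2) = √(7.1) = 2.6646

Step 3 — r_{ij} = s_{ij} / (s_i · s_j):
  r[X_1,X_1] = 1 (diagonal).
  r[X_1,X_2] = 3.7 / (2.4014 · 2.6646) = 3.7 / 6.3987 = 0.5782
  r[X_2,X_2] = 1 (diagonal).

R is symmetric with unit diagonal. Assembling:

R = [[1, 0.5782],
 [0.5782, 1]]


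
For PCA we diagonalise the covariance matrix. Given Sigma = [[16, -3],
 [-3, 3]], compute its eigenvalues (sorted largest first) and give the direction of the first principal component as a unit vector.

Step 1 — characteristic polynomial of 2×2 Sigma:
  det(Sigma - λI) = λ² - trace · λ + det = 0.
  trace = 16 + 3 = 19, det = 16·3 - (-3)² = 39.
Step 2 — discriminant:
  Δ = trace² - 4·det = 361 - 156 = 205.
Step 3 — eigenvalues:
  λ = (trace ± √Δ)/2 = (19 ± 14.3178)/2,
  λ_1 = 16.6589,  λ_2 = 2.3411.

Step 4 — unit eigenvector for λ_1: solve (Sigma - λ_1 I)v = 0. First row:
  (16 - 16.6589)·v_x + (-3)·v_y = 0, i.e. (-0.6589)·v_x + (-3)·v_y = 0,
  so v ∝ (b, λ_1 - a) = (-3, 0.6589); multiply by -1 so the first entry is positive: u = (3, -0.6589).
  ||u|| = √((3)² + (-0.6589)²) = √(9.4342) ≈ 3.0715,
  v_1 = u/||u|| ≈ (0.9767, -0.2145) (||v_1|| = 1).

λ_1 = 16.6589,  λ_2 = 2.3411;  v_1 ≈ (0.9767, -0.2145)


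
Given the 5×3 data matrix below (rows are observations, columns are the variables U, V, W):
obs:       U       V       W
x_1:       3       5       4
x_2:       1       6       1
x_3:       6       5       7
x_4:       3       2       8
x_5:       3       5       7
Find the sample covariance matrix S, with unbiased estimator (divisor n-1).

Step 1 — column means:
  mean(U) = (3 + 1 + 6 + 3 + 3) / 5 = 16/5 = 3.2
  mean(V) = (5 + 6 + 5 + 2 + 5) / 5 = 23/5 = 4.6
  mean(W) = (4 + 1 + 7 + 8 + 7) / 5 = 27/5 = 5.4

Step 2 — sample covariance S[i,j] = (1/(n-1)) · Σ_k (x_{k,i} - mean_i) · (x_{k,j} - mean_j), with n-1 = 4.
  S[U,U] = ((-0.2)·(-0.2) + (-2.2)·(-2.2) + (2.8)·(2.8) + (-0.2)·(-0.2) + (-0.2)·(-0.2)) / 4 = 12.8/4 = 3.2
  S[U,V] = ((-0.2)·(0.4) + (-2.2)·(1.4) + (2.8)·(0.4) + (-0.2)·(-2.6) + (-0.2)·(0.4)) / 4 = -1.6/4 = -0.4
  S[U,W] = ((-0.2)·(-1.4) + (-2.2)·(-4.4) + (2.8)·(1.6) + (-0.2)·(2.6) + (-0.2)·(1.6)) / 4 = 13.6/4 = 3.4
  S[V,V] = ((0.4)·(0.4) + (1.4)·(1.4) + (0.4)·(0.4) + (-2.6)·(-2.6) + (0.4)·(0.4)) / 4 = 9.2/4 = 2.3
  S[V,W] = ((0.4)·(-1.4) + (1.4)·(-4.4) + (0.4)·(1.6) + (-2.6)·(2.6) + (0.4)·(1.6)) / 4 = -12.2/4 = -3.05
  S[W,W] = ((-1.4)·(-1.4) + (-4.4)·(-4.4) + (1.6)·(1.6) + (2.6)·(2.6) + (1.6)·(1.6)) / 4 = 33.2/4 = 8.3

S is symmetric (S[j,i] = S[i,j]). Assembling:

S = [[3.2, -0.4, 3.4],
 [-0.4, 2.3, -3.05],
 [3.4, -3.05, 8.3]]


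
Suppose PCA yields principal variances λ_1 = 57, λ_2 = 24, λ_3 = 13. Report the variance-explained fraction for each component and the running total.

Step 1 — total variance = trace(Sigma) = Σ λ_i = 57 + 24 + 13 = 94.

Step 2 — fraction explained by component i = λ_i / Σ λ:
  PC1: 57/94 = 0.6064
  PC2: 24/94 = 0.2553
  PC3: 13/94 = 0.1383

Step 3 — cumulative fraction after k components = (λ_1 + ... + λ_k) / Σ λ:
  k = 1: 57/94 = 0.6064
  k = 2: (57 + 24)/94 = 81/94 = 0.8617
  k = 3: (57 + 24 + 13)/94 = 94/94 = 1

Summary (fraction, with percent):

explained: PC1 0.6064 (60.64%), PC2 0.2553 (25.53%), PC3 0.1383 (13.83%);  cumulative: 0.6064, 0.8617, 1


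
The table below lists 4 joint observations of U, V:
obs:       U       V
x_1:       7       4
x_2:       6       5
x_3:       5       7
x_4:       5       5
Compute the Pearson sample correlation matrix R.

Step 1 — column means:
  mean(U) = (7 + 6 + 5 + 5) / 4 = 23/4 = 5.75
  mean(V) = (4 + 5 + 7 + 5) / 4 = 21/4 = 5.25

Step 2 — sample variances and covariances s[i,j] = (1/(n-1)) · Σ_k (x_{k,i} - mean_i) · (x_{k,j} - mean_j), with n-1 = 3:
  s[U,U] = ((1.25)·(1.25) + (0.25)·(0.25) + (-0.75)·(-0.75) + (-0.75)·(-0.75)) / 3 = 2.75/3 = 0.9167
  s[U,V] = ((1.25)·(-1.25) + (0.25)·(-0.25) + (-0.75)·(1.75) + (-0.75)·(-0.25)) / 3 = -2.75/3 = -0.9167
  s[V,V] = ((-1.25)·(-1.25) + (-0.25)·(-0.25) + (1.75)·(1.75) + (-0.25)·(-0.25)) / 3 = 4.75/3 = 1.5833
  Sample standard deviations s_i = √(s[i,i]):
  s(U) = √(0.9167) = 0.9574
  s(V) = √(1.5833) = 1.2583

Step 3 — r_{ij} = s_{ij} / (s_i · s_j):
  r[U,U] = 1 (diagonal).
  r[U,V] = -0.9167 / (0.9574 · 1.2583) = -0.9167 / 1.2047 = -0.7609
  r[V,V] = 1 (diagonal).

R is symmetric with unit diagonal. Assembling:

R = [[1, -0.7609],
 [-0.7609, 1]]


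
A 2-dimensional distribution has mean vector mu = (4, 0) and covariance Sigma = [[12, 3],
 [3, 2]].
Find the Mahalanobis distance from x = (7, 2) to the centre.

Step 1 — centre the observation: (x - mu) = (3, 2).

Step 2 — invert Sigma. det(Sigma) = 12·2 - (3)² = 15.
  Sigma^{-1} = (1/det) · [[d, -b], [-b, a]] = [[0.1333, -0.2],
 [-0.2, 0.8]].

Step 3 — form the quadratic (x - mu)^T · Sigma^{-1} · (x - mu):
  Sigma^{-1} · (x - mu) = (0, 1).
  (x - mu)^T · [Sigma^{-1} · (x - mu)] = (3)·(0) + (2)·(1) = 2.

Step 4 — take square root: d = √(2) ≈ 1.4142.

d(x, mu) = √(2) ≈ 1.4142


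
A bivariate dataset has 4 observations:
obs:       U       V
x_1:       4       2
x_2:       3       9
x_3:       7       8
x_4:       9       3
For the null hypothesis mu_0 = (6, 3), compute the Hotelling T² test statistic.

Step 1 — sample mean vector:
  mean(U) = (4 + 3 + 7 + 9) / 4 = 23/4 = 5.75
  mean(V) = (2 + 9 + 8 + 3) / 4 = 22/4 = 5.5
  x̄ = (5.75, 5.5),  deviation x̄ - mu_0 = (5.75, 5.5) - (6, 3) = (-0.25, 2.5).

Step 2 — sample covariance matrix, S[i,j] = (1/(n-1)) · Σ_k (x_{k,i} - mean_i) · (x_{k,j} - mean_j), divisor n-1 = 3:
  S[U,U] = ((-1.75)·(-1.75) + (-2.75)·(-2.75) + (1.25)·(1.25) + (3.25)·(3.25)) / 3 = 22.75/3 = 7.5833
  S[U,V] = ((-1.75)·(-3.5) + (-2.75)·(3.5) + (1.25)·(2.5) + (3.25)·(-2.5)) / 3 = -8.5/3 = -2.8333
  S[V,V] = ((-3.5)·(-3.5) + (3.5)·(3.5) + (2.5)·(2.5) + (-2.5)·(-2.5)) / 3 = 37/3 = 12.3333
  S = [[7.5833, -2.8333],
 [-2.8333, 12.3333]].

Step 3 — invert S. det(S) = 7.5833·12.3333 - (-2.8333)² = 85.5.
  S^{-1} = (1/det) · [[d, -b], [-b, a]] = [[0.1442, 0.0331],
 [0.0331, 0.0887]].

Step 4 — quadratic form (x̄ - mu_0)^T · S^{-1} · (x̄ - mu_0):
  S^{-1} · (x̄ - mu_0) = (0.0468, 0.2135),
  (x̄ - mu_0)^T · [...] = (-0.25)·(0.0468) + (2.5)·(0.2135) = 0.5219.

Step 5 — scale by n: T² = 4 · 0.5219 = 2.0877.

T² ≈ 2.0877


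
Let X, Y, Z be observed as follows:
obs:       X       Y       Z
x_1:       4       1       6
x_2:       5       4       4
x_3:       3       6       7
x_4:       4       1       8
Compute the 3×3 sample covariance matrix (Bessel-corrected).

Step 1 — column means:
  mean(X) = (4 + 5 + 3 + 4) / 4 = 16/4 = 4
  mean(Y) = (1 + 4 + 6 + 1) / 4 = 12/4 = 3
  mean(Z) = (6 + 4 + 7 + 8) / 4 = 25/4 = 6.25

Step 2 — sample covariance S[i,j] = (1/(n-1)) · Σ_k (x_{k,i} - mean_i) · (x_{k,j} - mean_j), with n-1 = 3.
  S[X,X] = ((0)·(0) + (1)·(1) + (-1)·(-1) + (0)·(0)) / 3 = 2/3 = 0.6667
  S[X,Y] = ((0)·(-2) + (1)·(1) + (-1)·(3) + (0)·(-2)) / 3 = -2/3 = -0.6667
  S[X,Z] = ((0)·(-0.25) + (1)·(-2.25) + (-1)·(0.75) + (0)·(1.75)) / 3 = -3/3 = -1
  S[Y,Y] = ((-2)·(-2) + (1)·(1) + (3)·(3) + (-2)·(-2)) / 3 = 18/3 = 6
  S[Y,Z] = ((-2)·(-0.25) + (1)·(-2.25) + (3)·(0.75) + (-2)·(1.75)) / 3 = -3/3 = -1
  S[Z,Z] = ((-0.25)·(-0.25) + (-2.25)·(-2.25) + (0.75)·(0.75) + (1.75)·(1.75)) / 3 = 8.75/3 = 2.9167

S is symmetric (S[j,i] = S[i,j]). Assembling:

S = [[0.6667, -0.6667, -1],
 [-0.6667, 6, -1],
 [-1, -1, 2.9167]]


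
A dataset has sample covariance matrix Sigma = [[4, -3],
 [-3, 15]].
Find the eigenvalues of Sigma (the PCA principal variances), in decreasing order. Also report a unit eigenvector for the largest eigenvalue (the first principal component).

Step 1 — characteristic polynomial of 2×2 Sigma:
  det(Sigma - λI) = λ² - trace · λ + det = 0.
  trace = 4 + 15 = 19, det = 4·15 - (-3)² = 51.
Step 2 — discriminant:
  Δ = trace² - 4·det = 361 - 204 = 157.
Step 3 — eigenvalues:
  λ = (trace ± √Δ)/2 = (19 ± 12.53)/2,
  λ_1 = 15.765,  λ_2 = 3.235.

Step 4 — unit eigenvector for λ_1: solve (Sigma - λ_1 I)v = 0. First row:
  (4 - 15.765)·v_x + (-3)·v_y = 0, i.e. (-11.765)·v_x + (-3)·v_y = 0,
  so v ∝ (b, λ_1 - a) = (-3, 11.765); multiply by -1 so the first entry is positive: u = (3, -11.765).
  ||u|| = √((3)² + (-11.765)²) = √(147.4148) ≈ 12.1414,
  v_1 = u/||u|| ≈ (0.2471, -0.969) (||v_1|| = 1).

λ_1 = 15.765,  λ_2 = 3.235;  v_1 ≈ (0.2471, -0.969)


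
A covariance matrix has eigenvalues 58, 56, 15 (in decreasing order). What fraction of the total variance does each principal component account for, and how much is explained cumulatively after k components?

Step 1 — total variance = trace(Sigma) = Σ λ_i = 58 + 56 + 15 = 129.

Step 2 — fraction explained by component i = λ_i / Σ λ:
  PC1: 58/129 = 0.4496
  PC2: 56/129 = 0.4341
  PC3: 15/129 = 0.1163

Step 3 — cumulative fraction after k components = (λ_1 + ... + λ_k) / Σ λ:
  k = 1: 58/129 = 0.4496
  k = 2: (58 + 56)/129 = 114/129 = 0.8837
  k = 3: (58 + 56 + 15)/129 = 129/129 = 1

Summary (fraction, with percent):

explained: PC1 0.4496 (44.96%), PC2 0.4341 (43.41%), PC3 0.1163 (11.63%);  cumulative: 0.4496, 0.8837, 1


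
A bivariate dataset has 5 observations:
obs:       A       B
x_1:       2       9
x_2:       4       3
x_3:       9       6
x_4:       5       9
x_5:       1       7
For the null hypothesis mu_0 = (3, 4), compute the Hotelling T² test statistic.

Step 1 — sample mean vector:
  mean(A) = (2 + 4 + 9 + 5 + 1) / 5 = 21/5 = 4.2
  mean(B) = (9 + 3 + 6 + 9 + 7) / 5 = 34/5 = 6.8
  x̄ = (4.2, 6.8),  deviation x̄ - mu_0 = (4.2, 6.8) - (3, 4) = (1.2, 2.8).

Step 2 — sample covariance matrix, S[i,j] = (1/(n-1)) · Σ_k (x_{k,i} - mean_i) · (x_{k,j} - mean_j), divisor n-1 = 4:
  S[A,A] = ((-2.2)·(-2.2) + (-0.2)·(-0.2) + (4.8)·(4.8) + (0.8)·(0.8) + (-3.2)·(-3.2)) / 4 = 38.8/4 = 9.7
  S[A,B] = ((-2.2)·(2.2) + (-0.2)·(-3.8) + (4.8)·(-0.8) + (0.8)·(2.2) + (-3.2)·(0.2)) / 4 = -6.8/4 = -1.7
  S[B,B] = ((2.2)·(2.2) + (-3.8)·(-3.8) + (-0.8)·(-0.8) + (2.2)·(2.2) + (0.2)·(0.2)) / 4 = 24.8/4 = 6.2
  S = [[9.7, -1.7],
 [-1.7, 6.2]].

Step 3 — invert S. det(S) = 9.7·6.2 - (-1.7)² = 57.25.
  S^{-1} = (1/det) · [[d, -b], [-b, a]] = [[0.1083, 0.0297],
 [0.0297, 0.1694]].

Step 4 — quadratic form (x̄ - mu_0)^T · S^{-1} · (x̄ - mu_0):
  S^{-1} · (x̄ - mu_0) = (0.2131, 0.51),
  (x̄ - mu_0)^T · [...] = (1.2)·(0.2131) + (2.8)·(0.51) = 1.6838.

Step 5 — scale by n: T² = 5 · 1.6838 = 8.4192.

T² ≈ 8.4192


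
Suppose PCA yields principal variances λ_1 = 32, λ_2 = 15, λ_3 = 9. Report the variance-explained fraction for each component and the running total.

Step 1 — total variance = trace(Sigma) = Σ λ_i = 32 + 15 + 9 = 56.

Step 2 — fraction explained by component i = λ_i / Σ λ:
  PC1: 32/56 = 0.5714
  PC2: 15/56 = 0.2679
  PC3: 9/56 = 0.1607

Step 3 — cumulative fraction after k components = (λ_1 + ... + λ_k) / Σ λ:
  k = 1: 32/56 = 0.5714
  k = 2: (32 + 15)/56 = 47/56 = 0.8393
  k = 3: (32 + 15 + 9)/56 = 56/56 = 1

Summary (fraction, with percent):

explained: PC1 0.5714 (57.14%), PC2 0.2679 (26.79%), PC3 0.1607 (16.07%);  cumulative: 0.5714, 0.8393, 1


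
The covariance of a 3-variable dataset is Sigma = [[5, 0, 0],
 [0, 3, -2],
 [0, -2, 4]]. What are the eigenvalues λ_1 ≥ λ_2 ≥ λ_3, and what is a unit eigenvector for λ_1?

Step 1 — characteristic polynomial p(λ) = det(λI - Sigma) = λ³ - tr·λ² + c_1·λ - det, where tr = trace, c_1 = sum of the principal 2×2 minors, det = det(Sigma):
  tr = 5 + 3 + 4 = 12,
  c_1 = (5·3 - (0)²) + (5·4 - (0)²) + (3·4 - (-2)²) = 15 + 20 + 8 = 43,
  det = 5·(3·4 - (-2)²) - (0)·((0)·4 - (-2)·(0)) + (0)·((0)·(-2) - 3·(0)) = 5·(8) - (0)·(0) + (0)·(0) = 40.
  So p(λ) = λ³ - 12λ² + 43λ - 40.
Step 2 — look for an integer root (rational root theorem: any rational root is an integer divisor of 40). Testing λ = 5:
  p(5) = 125 - 300 + 215 - 40 = 0  ✓
  Dividing out (λ - 5): p(λ) = (λ - 5)(λ² - 7λ + 8).
Step 3 — remaining eigenvalues from the quadratic λ² - 7λ + 8 = 0:
  Δ = 7² - 4·8 = 49 - 32 = 17,  λ = (7 ± √17)/2 = (7 ± 4.1231)/2 ≈ 5.5616 or 1.4384.
  Sorted: λ_1 = 5.5616,  λ_2 = 5,  λ_3 = 1.4384  (check: sum = 12 = tr ✓).

Step 4 — unit eigenvector for λ_1 ≈ 5.5616: v spans the null space of (Sigma - λ_1 I), whose rows are
  r_1 = (-0.5616, 0, 0),  r_2 = (0, -2.5616, -2),  r_3 = (0, -2, -1.5616).
  v is orthogonal to every row, so take v ∝ r_1 × r_2 = ((0)·(-2) - (0)·(-2.5616), (0)·(0) - (-0.5616)·(-2), (-0.5616)·(-2.5616) - (0)·(0)) ≈ (0, -1.1231, 1.4384).
  Rescale (multiply by -1 so the first nonzero entry is positive): u = (0, 1.1231, -1.4384).
  ||u|| = √((0)² + (1.1231)² + (-1.4384)²) = √(3.3305) ≈ 1.825,  v_1 = u/||u|| ≈ (0, 0.6154, -0.7882) (||v_1|| = 1).

λ_1 = 5.5616,  λ_2 = 5,  λ_3 = 1.4384;  v_1 ≈ (0, 0.6154, -0.7882)


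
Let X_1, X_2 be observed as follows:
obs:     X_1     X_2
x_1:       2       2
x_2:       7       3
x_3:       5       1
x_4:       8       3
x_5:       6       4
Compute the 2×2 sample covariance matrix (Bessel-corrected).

Step 1 — column means:
  mean(X_1) = (2 + 7 + 5 + 8 + 6) / 5 = 28/5 = 5.6
  mean(X_2) = (2 + 3 + 1 + 3 + 4) / 5 = 13/5 = 2.6

Step 2 — sample covariance S[i,j] = (1/(n-1)) · Σ_k (x_{k,i} - mean_i) · (x_{k,j} - mean_j), with n-1 = 4.
  S[X_1,X_1] = ((-3.6)·(-3.6) + (1.4)·(1.4) + (-0.6)·(-0.6) + (2.4)·(2.4) + (0.4)·(0.4)) / 4 = 21.2/4 = 5.3
  S[X_1,X_2] = ((-3.6)·(-0.6) + (1.4)·(0.4) + (-0.6)·(-1.6) + (2.4)·(0.4) + (0.4)·(1.4)) / 4 = 5.2/4 = 1.3
  S[X_2,X_2] = ((-0.6)·(-0.6) + (0.4)·(0.4) + (-1.6)·(-1.6) + (0.4)·(0.4) + (1.4)·(1.4)) / 4 = 5.2/4 = 1.3

S is symmetric (S[j,i] = S[i,j]). Assembling:

S = [[5.3, 1.3],
 [1.3, 1.3]]


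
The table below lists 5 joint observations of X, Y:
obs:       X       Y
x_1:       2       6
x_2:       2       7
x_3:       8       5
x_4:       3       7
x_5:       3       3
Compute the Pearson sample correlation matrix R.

Step 1 — column means:
  mean(X) = (2 + 2 + 8 + 3 + 3) / 5 = 18/5 = 3.6
  mean(Y) = (6 + 7 + 5 + 7 + 3) / 5 = 28/5 = 5.6

Step 2 — sample variances and covariances s[i,j] = (1/(n-1)) · Σ_k (x_{k,i} - mean_i) · (x_{k,j} - mean_j), with n-1 = 4:
  s[X,X] = ((-1.6)·(-1.6) + (-1.6)·(-1.6) + (4.4)·(4.4) + (-0.6)·(-0.6) + (-0.6)·(-0.6)) / 4 = 25.2/4 = 6.3
  s[X,Y] = ((-1.6)·(0.4) + (-1.6)·(1.4) + (4.4)·(-0.6) + (-0.6)·(1.4) + (-0.6)·(-2.6)) / 4 = -4.8/4 = -1.2
  s[Y,Y] = ((0.4)·(0.4) + (1.4)·(1.4) + (-0.6)·(-0.6) + (1.4)·(1.4) + (-2.6)·(-2.6)) / 4 = 11.2/4 = 2.8
  Sample standard deviations s_i = √(s[i,i]):
  s(X) = √(6.3) = 2.51
  s(Y) = √(2.8) = 1.6733

Step 3 — r_{ij} = s_{ij} / (s_i · s_j):
  r[X,X] = 1 (diagonal).
  r[X,Y] = -1.2 / (2.51 · 1.6733) = -1.2 / 4.2 = -0.2857
  r[Y,Y] = 1 (diagonal).

R is symmetric with unit diagonal. Assembling:

R = [[1, -0.2857],
 [-0.2857, 1]]


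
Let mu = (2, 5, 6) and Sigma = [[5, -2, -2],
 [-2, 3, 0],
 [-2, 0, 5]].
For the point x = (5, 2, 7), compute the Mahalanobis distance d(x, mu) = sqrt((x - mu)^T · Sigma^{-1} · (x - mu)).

Step 1 — centre the observation: (x - mu) = (3, -3, 1).

Step 2 — invert Sigma (cofactor / det for 3×3, or solve directly):
  Sigma^{-1} = [[0.3488, 0.2326, 0.1395],
 [0.2326, 0.4884, 0.093],
 [0.1395, 0.093, 0.2558]].

Step 3 — form the quadratic (x - mu)^T · Sigma^{-1} · (x - mu):
  Sigma^{-1} · (x - mu) = (0.4884, -0.6744, 0.3953).
  (x - mu)^T · [Sigma^{-1} · (x - mu)] = (3)·(0.4884) + (-3)·(-0.6744) + (1)·(0.3953) = 3.8837.

Step 4 — take square root: d = √(3.8837) ≈ 1.9707.

d(x, mu) = √(3.8837) ≈ 1.9707


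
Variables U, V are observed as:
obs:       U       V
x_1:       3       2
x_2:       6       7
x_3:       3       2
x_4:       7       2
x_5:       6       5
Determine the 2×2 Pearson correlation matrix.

Step 1 — column means:
  mean(U) = (3 + 6 + 3 + 7 + 6) / 5 = 25/5 = 5
  mean(V) = (2 + 7 + 2 + 2 + 5) / 5 = 18/5 = 3.6

Step 2 — sample variances and covariances s[i,j] = (1/(n-1)) · Σ_k (x_{k,i} - mean_i) · (x_{k,j} - mean_j), with n-1 = 4:
  s[U,U] = ((-2)·(-2) + (1)·(1) + (-2)·(-2) + (2)·(2) + (1)·(1)) / 4 = 14/4 = 3.5
  s[U,V] = ((-2)·(-1.6) + (1)·(3.4) + (-2)·(-1.6) + (2)·(-1.6) + (1)·(1.4)) / 4 = 8/4 = 2
  s[V,V] = ((-1.6)·(-1.6) + (3.4)·(3.4) + (-1.6)·(-1.6) + (-1.6)·(-1.6) + (1.4)·(1.4)) / 4 = 21.2/4 = 5.3
  Sample standard deviations s_i = √(s[i,i]):
  s(U) = √(3.5) = 1.8708
  s(V) = √(5.3) = 2.3022

Step 3 — r_{ij} = s_{ij} / (s_i · s_j):
  r[U,U] = 1 (diagonal).
  r[U,V] = 2 / (1.8708 · 2.3022) = 2 / 4.307 = 0.4644
  r[V,V] = 1 (diagonal).

R is symmetric with unit diagonal. Assembling:

R = [[1, 0.4644],
 [0.4644, 1]]


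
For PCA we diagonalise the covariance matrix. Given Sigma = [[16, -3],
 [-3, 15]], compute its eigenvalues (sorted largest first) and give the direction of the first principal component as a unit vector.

Step 1 — characteristic polynomial of 2×2 Sigma:
  det(Sigma - λI) = λ² - trace · λ + det = 0.
  trace = 16 + 15 = 31, det = 16·15 - (-3)² = 231.
Step 2 — discriminant:
  Δ = trace² - 4·det = 961 - 924 = 37.
Step 3 — eigenvalues:
  λ = (trace ± √Δ)/2 = (31 ± 6.0828)/2,
  λ_1 = 18.5414,  λ_2 = 12.4586.

Step 4 — unit eigenvector for λ_1: solve (Sigma - λ_1 I)v = 0. First row:
  (16 - 18.5414)·v_x + (-3)·v_y = 0, i.e. (-2.5414)·v_x + (-3)·v_y = 0,
  so v ∝ (b, λ_1 - a) = (-3, 2.5414); multiply by -1 so the first entry is positive: u = (3, -2.5414).
  ||u|| = √((3)² + (-2.5414)²) = √(15.4586) ≈ 3.9317,
  v_1 = u/||u|| ≈ (0.763, -0.6464) (||v_1|| = 1).

λ_1 = 18.5414,  λ_2 = 12.4586;  v_1 ≈ (0.763, -0.6464)


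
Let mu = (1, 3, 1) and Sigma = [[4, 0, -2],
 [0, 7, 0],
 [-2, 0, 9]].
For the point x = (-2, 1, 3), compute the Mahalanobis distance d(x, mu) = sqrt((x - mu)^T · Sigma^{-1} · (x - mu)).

Step 1 — centre the observation: (x - mu) = (-3, -2, 2).

Step 2 — invert Sigma (cofactor / det for 3×3, or solve directly):
  Sigma^{-1} = [[0.2812, 0, 0.0625],
 [0, 0.1429, 0],
 [0.0625, 0, 0.125]].

Step 3 — form the quadratic (x - mu)^T · Sigma^{-1} · (x - mu):
  Sigma^{-1} · (x - mu) = (-0.7188, -0.2857, 0.0625).
  (x - mu)^T · [Sigma^{-1} · (x - mu)] = (-3)·(-0.7188) + (-2)·(-0.2857) + (2)·(0.0625) = 2.8527.

Step 4 — take square root: d = √(2.8527) ≈ 1.689.

d(x, mu) = √(2.8527) ≈ 1.689


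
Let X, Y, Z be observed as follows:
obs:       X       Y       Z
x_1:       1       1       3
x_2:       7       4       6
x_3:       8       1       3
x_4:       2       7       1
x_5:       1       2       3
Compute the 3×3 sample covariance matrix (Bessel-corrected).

Step 1 — column means:
  mean(X) = (1 + 7 + 8 + 2 + 1) / 5 = 19/5 = 3.8
  mean(Y) = (1 + 4 + 1 + 7 + 2) / 5 = 15/5 = 3
  mean(Z) = (3 + 6 + 3 + 1 + 3) / 5 = 16/5 = 3.2

Step 2 — sample covariance S[i,j] = (1/(n-1)) · Σ_k (x_{k,i} - mean_i) · (x_{k,j} - mean_j), with n-1 = 4.
  S[X,X] = ((-2.8)·(-2.8) + (3.2)·(3.2) + (4.2)·(4.2) + (-1.8)·(-1.8) + (-2.8)·(-2.8)) / 4 = 46.8/4 = 11.7
  S[X,Y] = ((-2.8)·(-2) + (3.2)·(1) + (4.2)·(-2) + (-1.8)·(4) + (-2.8)·(-1)) / 4 = -4/4 = -1
  S[X,Z] = ((-2.8)·(-0.2) + (3.2)·(2.8) + (4.2)·(-0.2) + (-1.8)·(-2.2) + (-2.8)·(-0.2)) / 4 = 13.2/4 = 3.3
  S[Y,Y] = ((-2)·(-2) + (1)·(1) + (-2)·(-2) + (4)·(4) + (-1)·(-1)) / 4 = 26/4 = 6.5
  S[Y,Z] = ((-2)·(-0.2) + (1)·(2.8) + (-2)·(-0.2) + (4)·(-2.2) + (-1)·(-0.2)) / 4 = -5/4 = -1.25
  S[Z,Z] = ((-0.2)·(-0.2) + (2.8)·(2.8) + (-0.2)·(-0.2) + (-2.2)·(-2.2) + (-0.2)·(-0.2)) / 4 = 12.8/4 = 3.2

S is symmetric (S[j,i] = S[i,j]). Assembling:

S = [[11.7, -1, 3.3],
 [-1, 6.5, -1.25],
 [3.3, -1.25, 3.2]]


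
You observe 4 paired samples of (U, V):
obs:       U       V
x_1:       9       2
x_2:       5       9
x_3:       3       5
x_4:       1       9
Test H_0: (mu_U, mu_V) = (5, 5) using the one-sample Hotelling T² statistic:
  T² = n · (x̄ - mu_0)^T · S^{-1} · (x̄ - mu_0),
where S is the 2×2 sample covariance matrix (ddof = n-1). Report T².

Step 1 — sample mean vector:
  mean(U) = (9 + 5 + 3 + 1) / 4 = 18/4 = 4.5
  mean(V) = (2 + 9 + 5 + 9) / 4 = 25/4 = 6.25
  x̄ = (4.5, 6.25),  deviation x̄ - mu_0 = (4.5, 6.25) - (5, 5) = (-0.5, 1.25).

Step 2 — sample covariance matrix, S[i,j] = (1/(n-1)) · Σ_k (x_{k,i} - mean_i) · (x_{k,j} - mean_j), divisor n-1 = 3:
  S[U,U] = ((4.5)·(4.5) + (0.5)·(0.5) + (-1.5)·(-1.5) + (-3.5)·(-3.5)) / 3 = 35/3 = 11.6667
  S[U,V] = ((4.5)·(-4.25) + (0.5)·(2.75) + (-1.5)·(-1.25) + (-3.5)·(2.75)) / 3 = -25.5/3 = -8.5
  S[V,V] = ((-4.25)·(-4.25) + (2.75)·(2.75) + (-1.25)·(-1.25) + (2.75)·(2.75)) / 3 = 34.75/3 = 11.5833
  S = [[11.6667, -8.5],
 [-8.5, 11.5833]].

Step 3 — invert S. det(S) = 11.6667·11.5833 - (-8.5)² = 62.8889.
  S^{-1} = (1/det) · [[d, -b], [-b, a]] = [[0.1842, 0.1352],
 [0.1352, 0.1855]].

Step 4 — quadratic form (x̄ - mu_0)^T · S^{-1} · (x̄ - mu_0):
  S^{-1} · (x̄ - mu_0) = (0.0769, 0.1643),
  (x̄ - mu_0)^T · [...] = (-0.5)·(0.0769) + (1.25)·(0.1643) = 0.167.

Step 5 — scale by n: T² = 4 · 0.167 = 0.6678.

T² ≈ 0.6678


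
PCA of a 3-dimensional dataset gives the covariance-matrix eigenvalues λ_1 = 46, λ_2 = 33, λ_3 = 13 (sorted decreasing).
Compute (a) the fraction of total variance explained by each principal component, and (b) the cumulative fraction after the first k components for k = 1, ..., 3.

Step 1 — total variance = trace(Sigma) = Σ λ_i = 46 + 33 + 13 = 92.

Step 2 — fraction explained by component i = λ_i / Σ λ:
  PC1: 46/92 = 0.5
  PC2: 33/92 = 0.3587
  PC3: 13/92 = 0.1413

Step 3 — cumulative fraction after k components = (λ_1 + ... + λ_k) / Σ λ:
  k = 1: 46/92 = 0.5
  k = 2: (46 + 33)/92 = 79/92 = 0.8587
  k = 3: (46 + 33 + 13)/92 = 92/92 = 1

Summary (fraction, with percent):

explained: PC1 0.5 (50%), PC2 0.3587 (35.87%), PC3 0.1413 (14.13%);  cumulative: 0.5, 0.8587, 1


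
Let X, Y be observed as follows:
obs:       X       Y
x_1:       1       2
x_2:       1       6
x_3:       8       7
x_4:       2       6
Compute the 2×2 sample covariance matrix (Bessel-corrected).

Step 1 — column means:
  mean(X) = (1 + 1 + 8 + 2) / 4 = 12/4 = 3
  mean(Y) = (2 + 6 + 7 + 6) / 4 = 21/4 = 5.25

Step 2 — sample covariance S[i,j] = (1/(n-1)) · Σ_k (x_{k,i} - mean_i) · (x_{k,j} - mean_j), with n-1 = 3.
  S[X,X] = ((-2)·(-2) + (-2)·(-2) + (5)·(5) + (-1)·(-1)) / 3 = 34/3 = 11.3333
  S[X,Y] = ((-2)·(-3.25) + (-2)·(0.75) + (5)·(1.75) + (-1)·(0.75)) / 3 = 13/3 = 4.3333
  S[Y,Y] = ((-3.25)·(-3.25) + (0.75)·(0.75) + (1.75)·(1.75) + (0.75)·(0.75)) / 3 = 14.75/3 = 4.9167

S is symmetric (S[j,i] = S[i,j]). Assembling:

S = [[11.3333, 4.3333],
 [4.3333, 4.9167]]


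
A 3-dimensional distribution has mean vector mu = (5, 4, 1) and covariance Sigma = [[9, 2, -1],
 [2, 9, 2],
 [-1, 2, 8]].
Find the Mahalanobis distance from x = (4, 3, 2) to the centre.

Step 1 — centre the observation: (x - mu) = (-1, -1, 1).

Step 2 — invert Sigma (cofactor / det for 3×3, or solve directly):
  Sigma^{-1} = [[0.1208, -0.032, 0.0231],
 [-0.032, 0.1261, -0.0355],
 [0.0231, -0.0355, 0.1368]].

Step 3 — form the quadratic (x - mu)^T · Sigma^{-1} · (x - mu):
  Sigma^{-1} · (x - mu) = (-0.0657, -0.1297, 0.1492).
  (x - mu)^T · [Sigma^{-1} · (x - mu)] = (-1)·(-0.0657) + (-1)·(-0.1297) + (1)·(0.1492) = 0.3446.

Step 4 — take square root: d = √(0.3446) ≈ 0.587.

d(x, mu) = √(0.3446) ≈ 0.587


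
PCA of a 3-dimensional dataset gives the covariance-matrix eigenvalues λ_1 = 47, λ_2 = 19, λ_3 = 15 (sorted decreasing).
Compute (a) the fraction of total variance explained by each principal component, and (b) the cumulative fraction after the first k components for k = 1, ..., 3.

Step 1 — total variance = trace(Sigma) = Σ λ_i = 47 + 19 + 15 = 81.

Step 2 — fraction explained by component i = λ_i / Σ λ:
  PC1: 47/81 = 0.5802
  PC2: 19/81 = 0.2346
  PC3: 15/81 = 0.1852

Step 3 — cumulative fraction after k components = (λ_1 + ... + λ_k) / Σ λ:
  k = 1: 47/81 = 0.5802
  k = 2: (47 + 19)/81 = 66/81 = 0.8148
  k = 3: (47 + 19 + 15)/81 = 81/81 = 1

Summary (fraction, with percent):

explained: PC1 0.5802 (58.02%), PC2 0.2346 (23.46%), PC3 0.1852 (18.52%);  cumulative: 0.5802, 0.8148, 1


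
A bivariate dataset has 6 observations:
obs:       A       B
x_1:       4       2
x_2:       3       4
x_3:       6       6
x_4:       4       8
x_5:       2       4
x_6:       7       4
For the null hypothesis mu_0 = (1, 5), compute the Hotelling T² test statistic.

Step 1 — sample mean vector:
  mean(A) = (4 + 3 + 6 + 4 + 2 + 7) / 6 = 26/6 = 4.3333
  mean(B) = (2 + 4 + 6 + 8 + 4 + 4) / 6 = 28/6 = 4.6667
  x̄ = (4.3333, 4.6667),  deviation x̄ - mu_0 = (4.3333, 4.6667) - (1, 5) = (3.3333, -0.3333).

Step 2 — sample covariance matrix, S[i,j] = (1/(n-1)) · Σ_k (x_{k,i} - mean_i) · (x_{k,j} - mean_j), divisor n-1 = 5:
  S[A,A] = ((-0.3333)·(-0.3333) + (-1.3333)·(-1.3333) + (1.6667)·(1.6667) + (-0.3333)·(-0.3333) + (-2.3333)·(-2.3333) + (2.6667)·(2.6667)) / 5 = 17.3333/5 = 3.4667
  S[A,B] = ((-0.3333)·(-2.6667) + (-1.3333)·(-0.6667) + (1.6667)·(1.3333) + (-0.3333)·(3.3333) + (-2.3333)·(-0.6667) + (2.6667)·(-0.6667)) / 5 = 2.6667/5 = 0.5333
  S[B,B] = ((-2.6667)·(-2.6667) + (-0.6667)·(-0.6667) + (1.3333)·(1.3333) + (3.3333)·(3.3333) + (-0.6667)·(-0.6667) + (-0.6667)·(-0.6667)) / 5 = 21.3333/5 = 4.2667
  S = [[3.4667, 0.5333],
 [0.5333, 4.2667]].

Step 3 — invert S. det(S) = 3.4667·4.2667 - (0.5333)² = 14.5067.
  S^{-1} = (1/det) · [[d, -b], [-b, a]] = [[0.2941, -0.0368],
 [-0.0368, 0.239]].

Step 4 — quadratic form (x̄ - mu_0)^T · S^{-1} · (x̄ - mu_0):
  S^{-1} · (x̄ - mu_0) = (0.9926, -0.2022),
  (x̄ - mu_0)^T · [...] = (3.3333)·(0.9926) + (-0.3333)·(-0.2022) = 3.3762.

Step 5 — scale by n: T² = 6 · 3.3762 = 20.2574.

T² ≈ 20.2574


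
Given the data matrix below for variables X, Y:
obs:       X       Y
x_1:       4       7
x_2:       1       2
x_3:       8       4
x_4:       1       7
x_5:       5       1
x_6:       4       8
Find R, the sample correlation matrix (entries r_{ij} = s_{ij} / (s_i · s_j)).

Step 1 — column means:
  mean(X) = (4 + 1 + 8 + 1 + 5 + 4) / 6 = 23/6 = 3.8333
  mean(Y) = (7 + 2 + 4 + 7 + 1 + 8) / 6 = 29/6 = 4.8333

Step 2 — sample variances and covariances s[i,j] = (1/(n-1)) · Σ_k (x_{k,i} - mean_i) · (x_{k,j} - mean_j), with n-1 = 5:
  s[X,X] = ((0.1667)·(0.1667) + (-2.8333)·(-2.8333) + (4.1667)·(4.1667) + (-2.8333)·(-2.8333) + (1.1667)·(1.1667) + (0.1667)·(0.1667)) / 5 = 34.8333/5 = 6.9667
  s[X,Y] = ((0.1667)·(2.1667) + (-2.8333)·(-2.8333) + (4.1667)·(-0.8333) + (-2.8333)·(2.1667) + (1.1667)·(-3.8333) + (0.1667)·(3.1667)) / 5 = -5.1667/5 = -1.0333
  s[Y,Y] = ((2.1667)·(2.1667) + (-2.8333)·(-2.8333) + (-0.8333)·(-0.8333) + (2.1667)·(2.1667) + (-3.8333)·(-3.8333) + (3.1667)·(3.1667)) / 5 = 42.8333/5 = 8.5667
  Sample standard deviations s_i = √(s[i,i]):
  s(X) = √(6.9667) = 2.6394
  s(Y) = √(8.5667) = 2.9269

Step 3 — r_{ij} = s_{ij} / (s_i · s_j):
  r[X,X] = 1 (diagonal).
  r[X,Y] = -1.0333 / (2.6394 · 2.9269) = -1.0333 / 7.7254 = -0.1338
  r[Y,Y] = 1 (diagonal).

R is symmetric with unit diagonal. Assembling:

R = [[1, -0.1338],
 [-0.1338, 1]]


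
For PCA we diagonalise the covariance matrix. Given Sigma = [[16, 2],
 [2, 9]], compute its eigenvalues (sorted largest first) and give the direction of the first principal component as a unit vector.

Step 1 — characteristic polynomial of 2×2 Sigma:
  det(Sigma - λI) = λ² - trace · λ + det = 0.
  trace = 16 + 9 = 25, det = 16·9 - (2)² = 140.
Step 2 — discriminant:
  Δ = trace² - 4·det = 625 - 560 = 65.
Step 3 — eigenvalues:
  λ = (trace ± √Δ)/2 = (25 ± 8.0623)/2,
  λ_1 = 16.5311,  λ_2 = 8.4689.

Step 4 — unit eigenvector for λ_1: solve (Sigma - λ_1 I)v = 0. First row:
  (16 - 16.5311)·v_x + (2)·v_y = 0, i.e. (-0.5311)·v_x + (2)·v_y = 0,
  so v ∝ (b, λ_1 - a) = (2, 0.5311) = u.
  ||u|| = √((2)² + (0.5311)²) = √(4.2821) ≈ 2.0693,
  v_1 = u/||u|| ≈ (0.9665, 0.2567) (||v_1|| = 1).

λ_1 = 16.5311,  λ_2 = 8.4689;  v_1 ≈ (0.9665, 0.2567)


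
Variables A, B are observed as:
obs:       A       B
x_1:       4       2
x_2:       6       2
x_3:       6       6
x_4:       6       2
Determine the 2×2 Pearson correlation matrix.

Step 1 — column means:
  mean(A) = (4 + 6 + 6 + 6) / 4 = 22/4 = 5.5
  mean(B) = (2 + 2 + 6 + 2) / 4 = 12/4 = 3

Step 2 — sample variances and covariances s[i,j] = (1/(n-1)) · Σ_k (x_{k,i} - mean_i) · (x_{k,j} - mean_j), with n-1 = 3:
  s[A,A] = ((-1.5)·(-1.5) + (0.5)·(0.5) + (0.5)·(0.5) + (0.5)·(0.5)) / 3 = 3/3 = 1
  s[A,B] = ((-1.5)·(-1) + (0.5)·(-1) + (0.5)·(3) + (0.5)·(-1)) / 3 = 2/3 = 0.6667
  s[B,B] = ((-1)·(-1) + (-1)·(-1) + (3)·(3) + (-1)·(-1)) / 3 = 12/3 = 4
  Sample standard deviations s_i = √(s[i,i]):
  s(A) = √(1) = 1
  s(B) = √(4) = 2

Step 3 — r_{ij} = s_{ij} / (s_i · s_j):
  r[A,A] = 1 (diagonal).
  r[A,B] = 0.6667 / (1 · 2) = 0.6667 / 2 = 0.3333
  r[B,B] = 1 (diagonal).

R is symmetric with unit diagonal. Assembling:

R = [[1, 0.3333],
 [0.3333, 1]]


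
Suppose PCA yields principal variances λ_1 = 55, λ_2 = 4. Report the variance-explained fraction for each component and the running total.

Step 1 — total variance = trace(Sigma) = Σ λ_i = 55 + 4 = 59.

Step 2 — fraction explained by component i = λ_i / Σ λ:
  PC1: 55/59 = 0.9322
  PC2: 4/59 = 0.0678

Step 3 — cumulative fraction after k components = (λ_1 + ... + λ_k) / Σ λ:
  k = 1: 55/59 = 0.9322
  k = 2: (55 + 4)/59 = 59/59 = 1

Summary (fraction, with percent):

explained: PC1 0.9322 (93.22%), PC2 0.0678 (6.78%);  cumulative: 0.9322, 1
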